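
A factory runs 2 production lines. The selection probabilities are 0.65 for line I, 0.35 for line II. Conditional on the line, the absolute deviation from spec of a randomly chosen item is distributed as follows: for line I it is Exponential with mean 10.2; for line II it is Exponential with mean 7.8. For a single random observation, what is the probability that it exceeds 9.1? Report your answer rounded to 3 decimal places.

0.375

Conditional on each line, P(X > 9.1): I: 0.409771; II: 0.311403.
By total probability, P(X > 9.1) = 0.65·0.409771 + 0.35·0.311403 = 0.375342.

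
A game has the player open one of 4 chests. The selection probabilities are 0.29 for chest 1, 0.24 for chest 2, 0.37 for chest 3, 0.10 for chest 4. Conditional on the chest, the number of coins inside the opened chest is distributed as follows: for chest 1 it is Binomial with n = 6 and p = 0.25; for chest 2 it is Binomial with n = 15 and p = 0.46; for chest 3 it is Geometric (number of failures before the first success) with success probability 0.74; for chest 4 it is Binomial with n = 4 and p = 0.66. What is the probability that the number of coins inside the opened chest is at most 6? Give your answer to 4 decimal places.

0.8610

Conditional on each chest, P(X ≤ 6): 1: 1; 2: 0.421058; 3: 0.99992; 4: 1.
By total probability, P(X ≤ 6) = 0.29·1 + 0.24·0.421058 + 0.37·0.99992 + 0.1·1 = 0.861024.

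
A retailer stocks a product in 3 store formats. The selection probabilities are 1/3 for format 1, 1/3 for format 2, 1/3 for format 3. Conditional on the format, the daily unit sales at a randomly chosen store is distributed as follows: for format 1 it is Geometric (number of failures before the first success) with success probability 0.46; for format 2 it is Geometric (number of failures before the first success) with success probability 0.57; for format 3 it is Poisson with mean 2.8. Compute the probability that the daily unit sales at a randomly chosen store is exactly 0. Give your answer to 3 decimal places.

Conditional on each format, P(X = 0): 1: 0.46; 2: 0.57; 3: 0.0608101.
By total probability, P(X = 0) = 0.333333·0.46 + 0.333333·0.57 + 0.333333·0.0608101 = 0.363603.

0.364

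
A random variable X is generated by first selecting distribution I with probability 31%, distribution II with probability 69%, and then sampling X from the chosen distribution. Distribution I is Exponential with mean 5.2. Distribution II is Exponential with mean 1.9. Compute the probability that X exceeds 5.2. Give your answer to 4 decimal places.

0.1587

Conditional on each component, P(X > 5.2): I: 0.367879; II: 0.0647746.
By total probability, P(X > 5.2) = 0.31·0.367879 + 0.69·0.0647746 = 0.158737.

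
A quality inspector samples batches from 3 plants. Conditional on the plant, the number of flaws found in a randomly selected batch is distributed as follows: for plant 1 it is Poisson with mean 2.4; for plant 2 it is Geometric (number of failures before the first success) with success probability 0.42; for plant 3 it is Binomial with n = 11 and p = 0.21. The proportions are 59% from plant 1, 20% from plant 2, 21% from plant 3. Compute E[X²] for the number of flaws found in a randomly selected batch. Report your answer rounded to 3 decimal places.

For each component E[X²] = Var + (mean)², giving 1: 8.16; 2: 5.19501; 3: 7.161.
Overall E[X²] = 0.59·8.16 + 0.2·5.19501 + 0.21·7.161 = 7.35721.

7.357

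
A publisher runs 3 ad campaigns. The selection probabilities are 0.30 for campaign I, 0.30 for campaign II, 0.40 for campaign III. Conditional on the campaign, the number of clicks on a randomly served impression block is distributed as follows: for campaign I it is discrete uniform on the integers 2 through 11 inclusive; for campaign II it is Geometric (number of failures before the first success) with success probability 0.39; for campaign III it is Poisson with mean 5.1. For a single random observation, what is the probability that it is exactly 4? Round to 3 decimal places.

0.115

Conditional on each campaign, P(X = 4): I: 0.1; II: 0.0539988; III: 0.171857.
By total probability, P(X = 4) = 0.3·0.1 + 0.3·0.0539988 + 0.4·0.171857 = 0.114942.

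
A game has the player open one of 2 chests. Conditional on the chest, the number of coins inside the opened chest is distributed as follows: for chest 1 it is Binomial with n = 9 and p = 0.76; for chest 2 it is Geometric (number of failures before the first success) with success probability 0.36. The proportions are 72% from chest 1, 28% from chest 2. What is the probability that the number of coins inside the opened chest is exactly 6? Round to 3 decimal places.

0.168

Conditional on each chest, P(X = 6): 1: 0.223766; 2: 0.024739.
By total probability, P(X = 6) = 0.72·0.223766 + 0.28·0.024739 = 0.168039.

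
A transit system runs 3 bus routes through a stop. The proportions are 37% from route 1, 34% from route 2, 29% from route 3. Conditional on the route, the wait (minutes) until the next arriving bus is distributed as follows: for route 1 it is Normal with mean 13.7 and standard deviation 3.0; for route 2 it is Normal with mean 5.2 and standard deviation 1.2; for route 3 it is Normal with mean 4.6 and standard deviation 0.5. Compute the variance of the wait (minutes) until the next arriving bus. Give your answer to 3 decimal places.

Per component, 1: μ=13.7, E[X²]=196.69; 2: μ=5.2, E[X²]=28.48; 3: μ=4.6, E[X²]=21.41.
E[X] = 0.37·13.7 + 0.34·5.2 + 0.29·4.6 = 8.171.
E[X²] = 0.37·196.69 + 0.34·28.48 + 0.29·21.41 = 88.6674.
Var(X) = E[X²] − (E[X])² = 88.6674 − 66.7652 = 21.9022.

21.902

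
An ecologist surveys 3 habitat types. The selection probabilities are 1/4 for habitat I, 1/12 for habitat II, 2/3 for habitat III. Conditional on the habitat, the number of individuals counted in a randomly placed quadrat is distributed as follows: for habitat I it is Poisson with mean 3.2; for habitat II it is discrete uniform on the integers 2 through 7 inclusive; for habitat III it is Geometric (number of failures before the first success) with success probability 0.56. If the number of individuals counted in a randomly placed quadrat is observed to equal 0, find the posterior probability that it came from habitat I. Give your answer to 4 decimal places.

0.0266

Likelihoods P(X=0 | ·): I: 0.0407622; II: 0; III: 0.56.
Posterior ∝ prior × likelihood. Numerator for I: 0.25·0.0407622 = 0.0101906.
Normalizing constant: 0.25·0.0407622 + 0.0833333·0 + 0.666667·0.56 = 0.383524.
P(I | observation) = 0.0101906 / 0.383524 = 0.0265708.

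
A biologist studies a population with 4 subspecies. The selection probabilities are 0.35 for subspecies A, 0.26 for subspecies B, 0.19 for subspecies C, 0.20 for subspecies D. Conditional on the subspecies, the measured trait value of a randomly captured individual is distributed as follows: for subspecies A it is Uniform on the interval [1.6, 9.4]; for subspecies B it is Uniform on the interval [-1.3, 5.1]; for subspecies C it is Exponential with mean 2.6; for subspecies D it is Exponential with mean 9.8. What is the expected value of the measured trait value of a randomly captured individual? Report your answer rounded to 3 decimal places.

Component means — A: 5.5; B: 1.9; C: 2.6; D: 9.8.
E[X] = 0.35·5.5 + 0.26·1.9 + 0.19·2.6 + 0.2·9.8 = 4.873.

4.873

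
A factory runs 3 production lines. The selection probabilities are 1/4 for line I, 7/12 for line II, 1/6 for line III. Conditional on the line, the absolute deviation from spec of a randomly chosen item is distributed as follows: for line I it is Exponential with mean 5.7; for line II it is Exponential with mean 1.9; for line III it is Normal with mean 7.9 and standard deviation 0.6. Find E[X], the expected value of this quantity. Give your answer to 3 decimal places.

Component means — I: 5.7; II: 1.9; III: 7.9.
E[X] = 0.25·5.7 + 0.583333·1.9 + 0.166667·7.9 = 3.85.

3.850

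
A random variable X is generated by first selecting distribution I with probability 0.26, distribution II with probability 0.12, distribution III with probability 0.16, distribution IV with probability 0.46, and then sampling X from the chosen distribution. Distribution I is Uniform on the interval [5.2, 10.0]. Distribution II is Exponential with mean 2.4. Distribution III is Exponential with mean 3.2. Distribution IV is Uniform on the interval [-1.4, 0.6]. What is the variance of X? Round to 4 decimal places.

Per component, I: μ=7.6, E[X²]=59.68; II: μ=2.4, E[X²]=11.52; III: μ=3.2, E[X²]=20.48; IV: μ=-0.4, E[X²]=0.493333.
E[X] = 0.26·7.6 + 0.12·2.4 + 0.16·3.2 + 0.46·-0.4 = 2.592.
E[X²] = 0.26·59.68 + 0.12·11.52 + 0.16·20.48 + 0.46·0.493333 = 20.4029.
Var(X) = E[X²] − (E[X])² = 20.4029 − 6.71846 = 13.6845.

13.6845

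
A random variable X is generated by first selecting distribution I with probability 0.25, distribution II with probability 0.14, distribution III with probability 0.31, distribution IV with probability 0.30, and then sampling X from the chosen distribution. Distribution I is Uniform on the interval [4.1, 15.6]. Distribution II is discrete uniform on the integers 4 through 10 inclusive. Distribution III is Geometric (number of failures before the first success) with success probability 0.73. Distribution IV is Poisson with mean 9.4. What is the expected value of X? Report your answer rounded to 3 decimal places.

Component means — I: 9.85; II: 7; III: 0.369863; IV: 9.4.
E[X] = 0.25·9.85 + 0.14·7 + 0.31·0.369863 + 0.3·9.4 = 6.37716.

6.377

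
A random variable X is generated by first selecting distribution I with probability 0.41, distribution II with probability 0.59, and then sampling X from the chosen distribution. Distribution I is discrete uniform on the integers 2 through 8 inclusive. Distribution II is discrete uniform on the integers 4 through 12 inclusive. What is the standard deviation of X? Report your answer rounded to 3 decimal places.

Per component, I: μ=5, E[X²]=29; II: μ=8, E[X²]=70.6667.
E[X] = 0.41·5 + 0.59·8 = 6.77.
E[X²] = 0.41·29 + 0.59·70.6667 = 53.5833.
Var(X) = E[X²] − (E[X])² = 53.5833 − 45.8329 = 7.75043.
SD(X) = √7.75043 = 2.78396.

2.784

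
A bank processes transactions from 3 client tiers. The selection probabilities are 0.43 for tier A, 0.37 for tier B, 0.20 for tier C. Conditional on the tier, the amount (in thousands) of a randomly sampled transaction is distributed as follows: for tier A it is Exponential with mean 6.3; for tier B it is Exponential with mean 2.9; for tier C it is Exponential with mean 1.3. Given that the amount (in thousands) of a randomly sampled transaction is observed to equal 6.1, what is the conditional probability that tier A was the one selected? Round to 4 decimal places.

Likelihoods f(6.1 | ·): A: 0.0602771; B: 0.042081; C: 0.00705039.
Posterior ∝ prior × likelihood. Numerator for A: 0.43·0.0602771 = 0.0259191.
Normalizing constant: 0.43·0.0602771 + 0.37·0.042081 + 0.2·0.00705039 = 0.0428992.
P(A | observation) = 0.0259191 / 0.0428992 = 0.604187.

0.6042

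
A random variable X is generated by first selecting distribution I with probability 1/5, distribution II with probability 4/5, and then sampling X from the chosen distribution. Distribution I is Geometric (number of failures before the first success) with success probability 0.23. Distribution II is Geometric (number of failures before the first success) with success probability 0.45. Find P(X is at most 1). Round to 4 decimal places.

0.6394

Conditional on each component, P(X ≤ 1): I: 0.4071; II: 0.6975.
By total probability, P(X ≤ 1) = 0.2·0.4071 + 0.8·0.6975 = 0.63942.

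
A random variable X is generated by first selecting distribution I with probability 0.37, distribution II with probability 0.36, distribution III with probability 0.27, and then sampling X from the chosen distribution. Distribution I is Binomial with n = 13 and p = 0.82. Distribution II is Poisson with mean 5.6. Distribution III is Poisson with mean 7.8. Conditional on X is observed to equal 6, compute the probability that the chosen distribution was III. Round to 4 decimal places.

Likelihoods P(X=6 | ·): I: 0.0031938; II: 0.158397; III: 0.128156.
Posterior ∝ prior × likelihood. Numerator for III: 0.27·0.128156 = 0.0346021.
Normalizing constant: 0.37·0.0031938 + 0.36·0.158397 + 0.27·0.128156 = 0.0928066.
P(III | observation) = 0.0346021 / 0.0928066 = 0.37284.

0.3728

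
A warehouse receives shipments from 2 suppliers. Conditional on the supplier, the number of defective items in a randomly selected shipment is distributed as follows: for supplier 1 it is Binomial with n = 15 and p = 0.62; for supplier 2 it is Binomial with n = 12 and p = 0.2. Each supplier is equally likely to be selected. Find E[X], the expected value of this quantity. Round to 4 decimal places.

5.8500

Component means — 1: 9.3; 2: 2.4.
E[X] = 0.5·9.3 + 0.5·2.4 = 5.85.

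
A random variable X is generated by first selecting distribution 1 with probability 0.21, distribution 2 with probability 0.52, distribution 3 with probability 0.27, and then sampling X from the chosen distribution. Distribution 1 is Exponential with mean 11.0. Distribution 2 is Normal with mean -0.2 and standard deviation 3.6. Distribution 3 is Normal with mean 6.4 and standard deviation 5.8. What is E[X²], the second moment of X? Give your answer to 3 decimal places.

77.722

For each component E[X²] = Var + (mean)², giving 1: 242; 2: 13; 3: 74.6.
Overall E[X²] = 0.21·242 + 0.52·13 + 0.27·74.6 = 77.722.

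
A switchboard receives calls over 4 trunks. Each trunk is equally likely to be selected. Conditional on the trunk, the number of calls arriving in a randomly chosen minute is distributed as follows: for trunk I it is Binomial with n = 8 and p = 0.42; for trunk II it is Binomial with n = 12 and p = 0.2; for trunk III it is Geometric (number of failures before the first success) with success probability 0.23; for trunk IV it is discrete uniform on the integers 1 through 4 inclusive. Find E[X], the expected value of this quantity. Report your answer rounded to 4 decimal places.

Component means — I: 3.36; II: 2.4; III: 3.34783; IV: 2.5.
E[X] = 0.25·3.36 + 0.25·2.4 + 0.25·3.34783 + 0.25·2.5 = 2.90196.

2.9020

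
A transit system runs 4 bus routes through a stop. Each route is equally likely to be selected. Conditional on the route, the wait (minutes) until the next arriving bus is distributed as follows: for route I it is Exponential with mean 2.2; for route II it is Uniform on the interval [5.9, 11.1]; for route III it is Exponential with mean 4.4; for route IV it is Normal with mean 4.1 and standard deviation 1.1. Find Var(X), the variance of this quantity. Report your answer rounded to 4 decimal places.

Per component, I: μ=2.2, E[X²]=9.68; II: μ=8.5, E[X²]=74.5033; III: μ=4.4, E[X²]=38.72; IV: μ=4.1, E[X²]=18.02.
E[X] = 0.25·2.2 + 0.25·8.5 + 0.25·4.4 + 0.25·4.1 = 4.8.
E[X²] = 0.25·9.68 + 0.25·74.5033 + 0.25·38.72 + 0.25·18.02 = 35.2308.
Var(X) = E[X²] − (E[X])² = 35.2308 − 23.04 = 12.1908.

12.1908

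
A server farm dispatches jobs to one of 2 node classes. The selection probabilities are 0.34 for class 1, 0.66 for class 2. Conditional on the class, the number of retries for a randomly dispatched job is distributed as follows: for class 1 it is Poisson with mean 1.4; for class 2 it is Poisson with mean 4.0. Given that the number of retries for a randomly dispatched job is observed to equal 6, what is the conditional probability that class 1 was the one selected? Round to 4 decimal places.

Likelihoods P(X=6 | ·): 1: 0.00257883; 2: 0.104196.
Posterior ∝ prior × likelihood. Numerator for 1: 0.34·0.00257883 = 0.000876804.
Normalizing constant: 0.34·0.00257883 + 0.66·0.104196 = 0.0696459.
P(1 | observation) = 0.000876804 / 0.0696459 = 0.0125894.

0.0126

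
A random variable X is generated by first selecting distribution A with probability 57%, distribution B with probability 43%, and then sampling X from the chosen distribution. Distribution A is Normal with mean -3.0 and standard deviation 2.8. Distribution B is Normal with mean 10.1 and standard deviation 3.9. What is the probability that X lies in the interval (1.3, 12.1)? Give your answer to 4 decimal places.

Conditional on each component, P(1.3 < X < 12.1): A: 0.0623042; B: 0.683939.
By total probability, P(1.3 < X < 12.1) = 0.57·0.0623042 + 0.43·0.683939 = 0.329607.

0.3296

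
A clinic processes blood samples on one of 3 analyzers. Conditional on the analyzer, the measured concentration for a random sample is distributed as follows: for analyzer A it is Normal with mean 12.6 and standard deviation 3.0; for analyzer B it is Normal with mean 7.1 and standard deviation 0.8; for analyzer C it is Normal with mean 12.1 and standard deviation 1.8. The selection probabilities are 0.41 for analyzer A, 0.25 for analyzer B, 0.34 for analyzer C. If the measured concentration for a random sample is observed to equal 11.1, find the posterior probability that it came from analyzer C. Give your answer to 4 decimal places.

Likelihoods f(11.1 | ·): A: 0.117355; B: 1.8584e-06; C: 0.18994.
Posterior ∝ prior × likelihood. Numerator for C: 0.34·0.18994 = 0.0645797.
Normalizing constant: 0.41·0.117355 + 0.25·1.8584e-06 + 0.34·0.18994 = 0.112696.
P(C | observation) = 0.0645797 / 0.112696 = 0.573044.

0.5730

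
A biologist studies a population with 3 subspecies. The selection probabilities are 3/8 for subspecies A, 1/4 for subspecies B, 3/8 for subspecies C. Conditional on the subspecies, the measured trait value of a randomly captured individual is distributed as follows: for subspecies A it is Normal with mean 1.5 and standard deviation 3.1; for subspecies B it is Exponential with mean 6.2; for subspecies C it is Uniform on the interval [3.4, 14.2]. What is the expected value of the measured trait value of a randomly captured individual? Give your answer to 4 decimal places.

Component means — A: 1.5; B: 6.2; C: 8.8.
E[X] = 0.375·1.5 + 0.25·6.2 + 0.375·8.8 = 5.4125.

5.4125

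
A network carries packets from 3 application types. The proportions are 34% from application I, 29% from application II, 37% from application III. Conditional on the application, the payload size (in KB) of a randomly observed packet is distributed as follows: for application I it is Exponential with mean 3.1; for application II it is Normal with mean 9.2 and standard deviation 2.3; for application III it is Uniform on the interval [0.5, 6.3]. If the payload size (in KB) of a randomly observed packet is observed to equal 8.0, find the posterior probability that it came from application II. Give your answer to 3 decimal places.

0.841

Likelihoods f(8.0 | ·): I: 0.0244275; II: 0.151381; III: 0.
Posterior ∝ prior × likelihood. Numerator for II: 0.29·0.151381 = 0.0439006.
Normalizing constant: 0.34·0.0244275 + 0.29·0.151381 + 0.37·0 = 0.0522059.
P(II | observation) = 0.0439006 / 0.0522059 = 0.840912.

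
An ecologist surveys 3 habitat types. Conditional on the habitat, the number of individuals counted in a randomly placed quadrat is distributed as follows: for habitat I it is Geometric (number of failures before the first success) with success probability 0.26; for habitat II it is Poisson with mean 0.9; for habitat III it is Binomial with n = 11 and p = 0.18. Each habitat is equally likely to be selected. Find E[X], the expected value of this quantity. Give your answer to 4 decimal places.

1.9087

Component means — I: 2.84615; II: 0.9; III: 1.98.
E[X] = 0.333333·2.84615 + 0.333333·0.9 + 0.333333·1.98 = 1.90872.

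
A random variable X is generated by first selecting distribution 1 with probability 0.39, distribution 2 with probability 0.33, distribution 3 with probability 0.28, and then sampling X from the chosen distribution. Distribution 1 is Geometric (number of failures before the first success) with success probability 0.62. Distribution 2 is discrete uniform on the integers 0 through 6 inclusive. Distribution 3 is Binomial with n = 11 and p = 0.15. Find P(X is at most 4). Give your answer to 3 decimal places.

0.898

Conditional on each component, P(X ≤ 4): 1: 0.992076; 2: 0.714286; 3: 0.984112.
By total probability, P(X ≤ 4) = 0.39·0.992076 + 0.33·0.714286 + 0.28·0.984112 = 0.898175.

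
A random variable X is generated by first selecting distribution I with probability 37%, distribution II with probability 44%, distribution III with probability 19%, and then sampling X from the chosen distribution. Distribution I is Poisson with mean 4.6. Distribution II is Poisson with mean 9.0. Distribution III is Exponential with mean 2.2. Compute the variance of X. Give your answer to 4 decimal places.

14.0040

Per component, I: μ=4.6, E[X²]=25.76; II: μ=9, E[X²]=90; III: μ=2.2, E[X²]=9.68.
E[X] = 0.37·4.6 + 0.44·9 + 0.19·2.2 = 6.08.
E[X²] = 0.37·25.76 + 0.44·90 + 0.19·9.68 = 50.9704.
Var(X) = E[X²] − (E[X])² = 50.9704 − 36.9664 = 14.004.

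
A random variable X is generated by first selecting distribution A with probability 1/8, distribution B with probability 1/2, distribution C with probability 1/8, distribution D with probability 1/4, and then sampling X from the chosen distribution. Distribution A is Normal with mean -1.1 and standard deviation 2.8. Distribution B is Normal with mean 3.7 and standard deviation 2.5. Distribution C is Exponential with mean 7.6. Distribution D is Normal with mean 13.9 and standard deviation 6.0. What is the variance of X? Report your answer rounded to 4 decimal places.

Per component, A: μ=-1.1, E[X²]=9.05; B: μ=3.7, E[X²]=19.94; C: μ=7.6, E[X²]=115.52; D: μ=13.9, E[X²]=229.21.
E[X] = 0.125·-1.1 + 0.5·3.7 + 0.125·7.6 + 0.25·13.9 = 6.1375.
E[X²] = 0.125·9.05 + 0.5·19.94 + 0.125·115.52 + 0.25·229.21 = 82.8438.
Var(X) = E[X²] − (E[X])² = 82.8438 − 37.6689 = 45.1748.

45.1748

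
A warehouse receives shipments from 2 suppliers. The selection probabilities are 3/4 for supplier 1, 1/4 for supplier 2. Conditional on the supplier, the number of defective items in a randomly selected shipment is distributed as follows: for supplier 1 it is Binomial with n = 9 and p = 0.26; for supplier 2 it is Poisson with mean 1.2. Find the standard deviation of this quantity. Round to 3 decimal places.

1.357

Per component, 1: μ=2.34, E[X²]=7.2072; 2: μ=1.2, E[X²]=2.64.
E[X] = 0.75·2.34 + 0.25·1.2 = 2.055.
E[X²] = 0.75·7.2072 + 0.25·2.64 = 6.0654.
Var(X) = E[X²] − (E[X])² = 6.0654 − 4.22302 = 1.84237.
SD(X) = √1.84237 = 1.35734.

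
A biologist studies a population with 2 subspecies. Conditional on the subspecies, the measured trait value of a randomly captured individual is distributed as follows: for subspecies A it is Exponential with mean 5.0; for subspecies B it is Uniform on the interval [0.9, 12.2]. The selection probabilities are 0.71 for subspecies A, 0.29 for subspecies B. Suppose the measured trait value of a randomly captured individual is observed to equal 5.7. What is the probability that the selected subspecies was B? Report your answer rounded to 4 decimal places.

Likelihoods f(5.7 | ·): A: 0.0639638; B: 0.0884956.
Posterior ∝ prior × likelihood. Numerator for B: 0.29·0.0884956 = 0.0256637.
Normalizing constant: 0.71·0.0639638 + 0.29·0.0884956 = 0.071078.
P(B | observation) = 0.0256637 / 0.071078 = 0.361064.

0.3611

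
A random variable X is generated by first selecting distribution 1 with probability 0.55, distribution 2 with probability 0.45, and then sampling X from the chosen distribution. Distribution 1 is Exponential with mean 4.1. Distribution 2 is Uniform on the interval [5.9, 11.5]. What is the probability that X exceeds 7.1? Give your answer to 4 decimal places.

Conditional on each component, P(X > 7.1): 1: 0.176982; 2: 0.785714.
By total probability, P(X > 7.1) = 0.55·0.176982 + 0.45·0.785714 = 0.450912.

0.4509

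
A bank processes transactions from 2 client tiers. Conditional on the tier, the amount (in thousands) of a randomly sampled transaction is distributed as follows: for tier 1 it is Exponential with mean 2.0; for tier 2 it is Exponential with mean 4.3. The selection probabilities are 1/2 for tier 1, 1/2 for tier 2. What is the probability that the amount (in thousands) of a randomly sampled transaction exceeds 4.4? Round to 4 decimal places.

Conditional on each tier, P(X > 4.4): 1: 0.110803; 2: 0.359423.
By total probability, P(X > 4.4) = 0.5·0.110803 + 0.5·0.359423 = 0.235113.

0.2351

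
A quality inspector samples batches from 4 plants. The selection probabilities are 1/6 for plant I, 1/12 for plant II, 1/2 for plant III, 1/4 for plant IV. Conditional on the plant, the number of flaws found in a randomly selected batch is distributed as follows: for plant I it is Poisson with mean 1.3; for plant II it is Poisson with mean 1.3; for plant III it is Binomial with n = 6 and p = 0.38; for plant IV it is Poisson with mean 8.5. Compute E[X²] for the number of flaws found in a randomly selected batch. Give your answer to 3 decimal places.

24.241

For each component E[X²] = Var + (mean)², giving I: 2.99; II: 2.99; III: 6.612; IV: 80.75.
Overall E[X²] = 0.166667·2.99 + 0.0833333·2.99 + 0.5·6.612 + 0.25·80.75 = 24.241.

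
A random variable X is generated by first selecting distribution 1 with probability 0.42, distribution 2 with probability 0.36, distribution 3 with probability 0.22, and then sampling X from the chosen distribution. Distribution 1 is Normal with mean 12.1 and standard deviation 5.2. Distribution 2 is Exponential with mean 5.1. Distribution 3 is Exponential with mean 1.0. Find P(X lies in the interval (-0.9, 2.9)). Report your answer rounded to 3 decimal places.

0.378

Conditional on each component, P(-0.9 < X < 2.9): 1: 0.032218; 2: 0.433698; 3: 0.944977.
By total probability, P(-0.9 < X < 2.9) = 0.42·0.032218 + 0.36·0.433698 + 0.22·0.944977 = 0.377558.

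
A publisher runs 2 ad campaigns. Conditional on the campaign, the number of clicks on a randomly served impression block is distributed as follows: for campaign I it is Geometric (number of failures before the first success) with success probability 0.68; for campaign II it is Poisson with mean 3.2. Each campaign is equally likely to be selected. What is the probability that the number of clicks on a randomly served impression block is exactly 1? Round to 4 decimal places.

0.1740

Conditional on each campaign, P(X = 1): I: 0.2176; II: 0.130439.
By total probability, P(X = 1) = 0.5·0.2176 + 0.5·0.130439 = 0.17402.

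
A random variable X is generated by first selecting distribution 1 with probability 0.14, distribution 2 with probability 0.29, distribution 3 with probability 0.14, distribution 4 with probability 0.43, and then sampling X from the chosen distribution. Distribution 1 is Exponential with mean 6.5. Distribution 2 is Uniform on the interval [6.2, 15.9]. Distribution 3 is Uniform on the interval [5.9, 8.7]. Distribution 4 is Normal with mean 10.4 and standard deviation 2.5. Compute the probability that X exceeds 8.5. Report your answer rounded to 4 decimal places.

Conditional on each component, P(X > 8.5): 1: 0.270443; 2: 0.762887; 3: 0.0714286; 4: 0.776373.
By total probability, P(X > 8.5) = 0.14·0.270443 + 0.29·0.762887 + 0.14·0.0714286 + 0.43·0.776373 = 0.602939.

0.6029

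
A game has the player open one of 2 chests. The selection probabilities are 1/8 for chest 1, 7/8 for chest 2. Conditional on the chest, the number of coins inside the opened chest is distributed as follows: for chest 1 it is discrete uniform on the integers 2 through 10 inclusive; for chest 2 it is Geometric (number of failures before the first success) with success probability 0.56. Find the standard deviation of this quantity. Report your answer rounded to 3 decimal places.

2.244

Per component, 1: μ=6, E[X²]=42.6667; 2: μ=0.785714, E[X²]=2.02041.
E[X] = 0.125·6 + 0.875·0.785714 = 1.4375.
E[X²] = 0.125·42.6667 + 0.875·2.02041 = 7.10119.
Var(X) = E[X²] − (E[X])² = 7.10119 − 2.06641 = 5.03478.
SD(X) = √5.03478 = 2.24383.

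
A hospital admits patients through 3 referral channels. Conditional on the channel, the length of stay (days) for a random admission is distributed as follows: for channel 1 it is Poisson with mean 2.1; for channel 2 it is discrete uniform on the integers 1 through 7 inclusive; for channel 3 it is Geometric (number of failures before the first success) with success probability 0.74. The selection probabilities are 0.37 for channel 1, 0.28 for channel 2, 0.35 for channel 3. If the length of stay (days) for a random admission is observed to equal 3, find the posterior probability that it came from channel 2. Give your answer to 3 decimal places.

Likelihoods P(X=3 | ·): 1: 0.189011; 2: 0.142857; 3: 0.0130062.
Posterior ∝ prior × likelihood. Numerator for 2: 0.28·0.142857 = 0.04.
Normalizing constant: 0.37·0.189011 + 0.28·0.142857 + 0.35·0.0130062 = 0.114486.
P(2 | observation) = 0.04 / 0.114486 = 0.349386.

0.349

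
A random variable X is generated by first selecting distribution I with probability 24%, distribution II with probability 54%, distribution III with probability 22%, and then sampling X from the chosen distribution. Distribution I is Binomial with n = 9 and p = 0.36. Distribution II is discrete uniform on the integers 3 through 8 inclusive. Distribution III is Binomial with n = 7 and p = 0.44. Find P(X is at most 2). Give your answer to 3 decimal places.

Conditional on each component, P(X ≤ 2): I: 0.314408; II: 0; III: 0.336167.
By total probability, P(X ≤ 2) = 0.24·0.314408 + 0.54·0 + 0.22·0.336167 = 0.149414.

0.149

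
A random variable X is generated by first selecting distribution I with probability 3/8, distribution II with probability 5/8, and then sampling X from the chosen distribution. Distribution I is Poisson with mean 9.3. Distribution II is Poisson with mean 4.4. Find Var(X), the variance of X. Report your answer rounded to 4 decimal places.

Per component, I: μ=9.3, E[X²]=95.79; II: μ=4.4, E[X²]=23.76.
E[X] = 0.375·9.3 + 0.625·4.4 = 6.2375.
E[X²] = 0.375·95.79 + 0.625·23.76 = 50.7713.
Var(X) = E[X²] − (E[X])² = 50.7713 − 38.9064 = 11.8648.

11.8648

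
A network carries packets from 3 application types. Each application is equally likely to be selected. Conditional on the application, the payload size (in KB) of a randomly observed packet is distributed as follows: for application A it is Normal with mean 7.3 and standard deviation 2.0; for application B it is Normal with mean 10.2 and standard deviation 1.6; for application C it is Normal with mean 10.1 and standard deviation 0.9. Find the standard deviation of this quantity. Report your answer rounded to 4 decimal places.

2.0648

Per component, A: μ=7.3, E[X²]=57.29; B: μ=10.2, E[X²]=106.6; C: μ=10.1, E[X²]=102.82.
E[X] = 0.333333·7.3 + 0.333333·10.2 + 0.333333·10.1 = 9.2.
E[X²] = 0.333333·57.29 + 0.333333·106.6 + 0.333333·102.82 = 88.9033.
Var(X) = E[X²] − (E[X])² = 88.9033 − 84.64 = 4.26333.
SD(X) = √4.26333 = 2.06478.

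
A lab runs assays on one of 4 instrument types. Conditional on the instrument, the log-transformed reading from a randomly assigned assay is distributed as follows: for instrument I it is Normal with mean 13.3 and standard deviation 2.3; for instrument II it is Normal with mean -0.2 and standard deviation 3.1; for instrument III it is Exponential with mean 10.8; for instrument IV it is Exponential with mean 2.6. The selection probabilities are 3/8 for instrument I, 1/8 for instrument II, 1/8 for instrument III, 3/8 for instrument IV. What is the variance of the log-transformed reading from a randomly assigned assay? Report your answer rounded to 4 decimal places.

Per component, I: μ=13.3, E[X²]=182.18; II: μ=-0.2, E[X²]=9.65; III: μ=10.8, E[X²]=233.28; IV: μ=2.6, E[X²]=13.52.
E[X] = 0.375·13.3 + 0.125·-0.2 + 0.125·10.8 + 0.375·2.6 = 7.2875.
E[X²] = 0.375·182.18 + 0.125·9.65 + 0.125·233.28 + 0.375·13.52 = 103.754.
Var(X) = E[X²] − (E[X])² = 103.754 − 53.1077 = 50.6461.

50.6461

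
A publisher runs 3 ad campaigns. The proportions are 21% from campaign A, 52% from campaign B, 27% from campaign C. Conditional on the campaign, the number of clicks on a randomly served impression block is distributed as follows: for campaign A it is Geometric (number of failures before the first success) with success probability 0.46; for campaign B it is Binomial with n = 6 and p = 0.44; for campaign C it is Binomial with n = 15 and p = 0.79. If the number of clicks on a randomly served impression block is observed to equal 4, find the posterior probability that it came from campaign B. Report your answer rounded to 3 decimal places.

Likelihoods P(X=4 | ·): A: 0.0391141; B: 0.17631; C: 1.86232e-05.
Posterior ∝ prior × likelihood. Numerator for B: 0.52·0.17631 = 0.0916814.
Normalizing constant: 0.21·0.0391141 + 0.52·0.17631 + 0.27·1.86232e-05 = 0.0999004.
P(B | observation) = 0.0916814 / 0.0999004 = 0.917728.

0.918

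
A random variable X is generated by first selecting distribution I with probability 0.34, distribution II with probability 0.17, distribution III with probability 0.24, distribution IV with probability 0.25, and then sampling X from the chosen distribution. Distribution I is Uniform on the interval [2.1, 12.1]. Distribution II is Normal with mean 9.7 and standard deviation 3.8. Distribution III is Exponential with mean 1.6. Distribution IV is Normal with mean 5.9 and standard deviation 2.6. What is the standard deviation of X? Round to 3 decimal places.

3.870

Per component, I: μ=7.1, E[X²]=58.7433; II: μ=9.7, E[X²]=108.53; III: μ=1.6, E[X²]=5.12; IV: μ=5.9, E[X²]=41.57.
E[X] = 0.34·7.1 + 0.17·9.7 + 0.24·1.6 + 0.25·5.9 = 5.922.
E[X²] = 0.34·58.7433 + 0.17·108.53 + 0.24·5.12 + 0.25·41.57 = 50.0441.
Var(X) = E[X²] − (E[X])² = 50.0441 − 35.0701 = 14.974.
SD(X) = √14.974 = 3.86963.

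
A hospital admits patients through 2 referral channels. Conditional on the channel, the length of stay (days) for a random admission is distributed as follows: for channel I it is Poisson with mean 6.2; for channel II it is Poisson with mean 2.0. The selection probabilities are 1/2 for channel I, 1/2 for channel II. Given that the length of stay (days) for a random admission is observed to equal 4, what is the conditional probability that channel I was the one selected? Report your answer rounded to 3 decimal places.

Likelihoods P(X=4 | ·): I: 0.124948; II: 0.0902235.
Posterior ∝ prior × likelihood. Numerator for I: 0.5·0.124948 = 0.0624741.
Normalizing constant: 0.5·0.124948 + 0.5·0.0902235 = 0.107586.
P(I | observation) = 0.0624741 / 0.107586 = 0.58069.

0.581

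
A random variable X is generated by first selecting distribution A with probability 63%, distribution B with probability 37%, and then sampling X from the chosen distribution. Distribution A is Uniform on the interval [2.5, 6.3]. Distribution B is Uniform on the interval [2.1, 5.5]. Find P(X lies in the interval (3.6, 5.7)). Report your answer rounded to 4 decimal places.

0.5549

Conditional on each component, P(3.6 < X < 5.7): A: 0.552632; B: 0.558824.
By total probability, P(3.6 < X < 5.7) = 0.63·0.552632 + 0.37·0.558824 = 0.554923.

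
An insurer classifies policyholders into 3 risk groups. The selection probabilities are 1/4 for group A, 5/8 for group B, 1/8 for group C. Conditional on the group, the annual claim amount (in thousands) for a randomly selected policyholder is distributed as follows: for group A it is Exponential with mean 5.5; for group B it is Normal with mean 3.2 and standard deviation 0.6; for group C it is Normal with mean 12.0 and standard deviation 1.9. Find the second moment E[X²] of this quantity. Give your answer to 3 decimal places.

For each component E[X²] = Var + (mean)², giving A: 60.5; B: 10.6; C: 147.61.
Overall E[X²] = 0.25·60.5 + 0.625·10.6 + 0.125·147.61 = 40.2013.

40.201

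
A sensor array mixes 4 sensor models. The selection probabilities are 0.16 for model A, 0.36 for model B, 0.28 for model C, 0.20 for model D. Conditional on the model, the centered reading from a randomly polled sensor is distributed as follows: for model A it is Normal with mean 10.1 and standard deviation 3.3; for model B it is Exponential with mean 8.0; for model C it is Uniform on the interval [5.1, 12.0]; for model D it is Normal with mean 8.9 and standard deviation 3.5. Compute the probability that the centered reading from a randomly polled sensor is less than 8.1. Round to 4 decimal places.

0.4764

Conditional on each model, P(X < 8.1): A: 0.272237; B: 0.63669; C: 0.434783; D: 0.409601.
By total probability, P(X < 8.1) = 0.16·0.272237 + 0.36·0.63669 + 0.28·0.434783 + 0.2·0.409601 = 0.476426.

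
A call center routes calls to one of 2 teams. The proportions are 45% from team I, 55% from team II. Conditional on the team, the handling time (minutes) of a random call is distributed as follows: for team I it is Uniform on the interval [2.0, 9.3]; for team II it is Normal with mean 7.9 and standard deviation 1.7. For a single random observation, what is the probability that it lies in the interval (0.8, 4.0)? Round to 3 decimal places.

Conditional on each team, P(0.8 < X < 4.0): I: 0.273973; II: 0.0108771.
By total probability, P(0.8 < X < 4.0) = 0.45·0.273973 + 0.55·0.0108771 = 0.12927.

0.129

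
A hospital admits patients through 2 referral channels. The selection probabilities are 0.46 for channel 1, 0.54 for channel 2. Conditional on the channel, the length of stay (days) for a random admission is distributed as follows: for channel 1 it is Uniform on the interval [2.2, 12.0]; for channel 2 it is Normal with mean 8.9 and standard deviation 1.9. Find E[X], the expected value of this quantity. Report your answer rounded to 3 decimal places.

Component means — 1: 7.1; 2: 8.9.
E[X] = 0.46·7.1 + 0.54·8.9 = 8.072.

8.072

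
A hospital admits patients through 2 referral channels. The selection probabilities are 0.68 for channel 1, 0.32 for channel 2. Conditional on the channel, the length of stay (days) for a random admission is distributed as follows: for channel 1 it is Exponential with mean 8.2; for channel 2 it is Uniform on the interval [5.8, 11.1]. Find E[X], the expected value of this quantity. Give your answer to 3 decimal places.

Component means — 1: 8.2; 2: 8.45.
E[X] = 0.68·8.2 + 0.32·8.45 = 8.28.

8.280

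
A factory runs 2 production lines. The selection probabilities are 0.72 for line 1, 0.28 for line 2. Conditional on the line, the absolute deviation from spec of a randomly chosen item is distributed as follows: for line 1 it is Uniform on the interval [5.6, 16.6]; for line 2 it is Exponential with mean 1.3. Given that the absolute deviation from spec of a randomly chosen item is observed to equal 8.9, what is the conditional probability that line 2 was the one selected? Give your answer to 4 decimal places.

Likelihoods f(8.9 | ·): 1: 0.0909091; 2: 0.000818106.
Posterior ∝ prior × likelihood. Numerator for 2: 0.28·0.000818106 = 0.00022907.
Normalizing constant: 0.72·0.0909091 + 0.28·0.000818106 = 0.0656836.
P(2 | observation) = 0.00022907 / 0.0656836 = 0.00348747.

0.0035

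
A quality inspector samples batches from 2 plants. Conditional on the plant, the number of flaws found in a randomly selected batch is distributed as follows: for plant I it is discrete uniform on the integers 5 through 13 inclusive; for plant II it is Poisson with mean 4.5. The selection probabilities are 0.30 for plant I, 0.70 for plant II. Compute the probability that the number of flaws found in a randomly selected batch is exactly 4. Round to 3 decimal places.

0.133

Conditional on each plant, P(X = 4): I: 0; II: 0.189808.
By total probability, P(X = 4) = 0.3·0 + 0.7·0.189808 = 0.132865.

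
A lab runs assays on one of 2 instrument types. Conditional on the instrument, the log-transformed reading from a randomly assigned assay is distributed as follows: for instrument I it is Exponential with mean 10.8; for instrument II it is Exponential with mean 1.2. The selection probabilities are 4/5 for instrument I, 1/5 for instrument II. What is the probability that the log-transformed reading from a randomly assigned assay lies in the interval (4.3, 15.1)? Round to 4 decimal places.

Conditional on each instrument, P(4.3 < X < 15.1): I: 0.424508; II: 0.0277795.
By total probability, P(4.3 < X < 15.1) = 0.8·0.424508 + 0.2·0.0277795 = 0.345163.

0.3452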